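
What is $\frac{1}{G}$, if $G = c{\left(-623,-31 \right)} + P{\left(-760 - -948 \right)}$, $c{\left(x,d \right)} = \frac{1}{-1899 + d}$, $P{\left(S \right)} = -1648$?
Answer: $- \frac{1930}{3180641} \approx -0.0006068$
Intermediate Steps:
$G = - \frac{3180641}{1930}$ ($G = \frac{1}{-1899 - 31} - 1648 = \frac{1}{-1930} - 1648 = - \frac{1}{1930} - 1648 = - \frac{3180641}{1930} \approx -1648.0$)
$\frac{1}{G} = \frac{1}{- \frac{3180641}{1930}} = - \frac{1930}{3180641}$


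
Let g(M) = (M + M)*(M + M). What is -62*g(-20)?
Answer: -99200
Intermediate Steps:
g(M) = 4*M**2 (g(M) = (2*M)*(2*M) = 4*M**2)
-62*g(-20) = -248*(-20)**2 = -248*400 = -62*1600 = -99200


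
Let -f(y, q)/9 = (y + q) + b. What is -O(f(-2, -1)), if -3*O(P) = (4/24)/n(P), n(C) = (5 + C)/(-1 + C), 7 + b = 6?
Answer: 35/738 ≈ 0.047425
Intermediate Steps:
b = -1 (b = -7 + 6 = -1)
f(y, q) = 9 - 9*q - 9*y (f(y, q) = -9*((y + q) - 1) = -9*((q + y) - 1) = -9*(-1 + q + y) = 9 - 9*q - 9*y)
n(C) = (5 + C)/(-1 + C)
O(P) = -(-1 + P)/(18*(5 + P)) (O(P) = -4/24/(3*((5 + P)/(-1 + P))) = -4*(1/24)*(-1 + P)/(5 + P)/3 = -(-1 + P)/(5 + P)/18 = -(-1 + P)/(18*(5 + P)))
-O(f(-2, -1)) = -(1 - (9 - 9*(-1) - 9*(-2)))/(18*(5 + (9 - 9*(-1) - 9*(-2)))) = -(1 - (9 + 9 + 18))/(18*(5 + (9 + 9 + 18))) = -(1 - 1*36)/(18*(5 + 36)) = -(1 - 36)/(18*41) = -(-35)/(18*41) = -1*(-35/738) = 35/738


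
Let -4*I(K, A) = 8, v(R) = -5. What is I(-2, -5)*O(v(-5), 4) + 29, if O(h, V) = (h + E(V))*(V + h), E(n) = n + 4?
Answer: 35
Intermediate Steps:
E(n) = 4 + n
I(K, A) = -2 (I(K, A) = -¼*8 = -2)
O(h, V) = (V + h)*(4 + V + h) (O(h, V) = (h + (4 + V))*(V + h) = (4 + V + h)*(V + h) = (V + h)*(4 + V + h))
I(-2, -5)*O(v(-5), 4) + 29 = -2*((-5)² + 4*(-5) + 4*(4 + 4) - 5*(4 + 4)) + 29 = -2*(25 - 20 + 4*8 - 5*8) + 29 = -2*(25 - 20 + 32 - 40) + 29 = -2*(-3) + 29 = 6 + 29 = 35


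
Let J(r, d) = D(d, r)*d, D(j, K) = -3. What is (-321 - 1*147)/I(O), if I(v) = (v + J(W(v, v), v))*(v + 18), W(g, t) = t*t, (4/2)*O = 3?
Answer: 8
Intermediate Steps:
O = 3/2 (O = (1/2)*3 = 3/2 ≈ 1.5000)
W(g, t) = t**2
J(r, d) = -3*d
I(v) = -2*v*(18 + v) (I(v) = (v - 3*v)*(v + 18) = (-2*v)*(18 + v) = -2*v*(18 + v))
(-321 - 1*147)/I(O) = (-321 - 1*147)/((2*(3/2)*(-18 - 1*3/2))) = (-321 - 147)/((2*(3/2)*(-18 - 3/2))) = -468/(2*(3/2)*(-39/2)) = -468/(-117/2) = -468*(-2/117) = 8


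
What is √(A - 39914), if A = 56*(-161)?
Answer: I*√48930 ≈ 221.2*I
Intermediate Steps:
A = -9016
√(A - 39914) = √(-9016 - 39914) = √(-48930) = I*√48930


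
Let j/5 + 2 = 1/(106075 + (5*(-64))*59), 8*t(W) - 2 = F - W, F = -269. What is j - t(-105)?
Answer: 715003/69756 ≈ 10.250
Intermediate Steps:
t(W) = -267/8 - W/8 (t(W) = ¼ + (-269 - W)/8 = ¼ + (-269/8 - W/8) = -267/8 - W/8)
j = -174389/17439 (j = -10 + 5/(106075 + (5*(-64))*59) = -10 + 5/(106075 - 320*59) = -10 + 5/(106075 - 18880) = -10 + 5/87195 = -10 + 5*(1/87195) = -10 + 1/17439 = -174389/17439 ≈ -9.9999)
j - t(-105) = -174389/17439 - (-267/8 - ⅛*(-105)) = -174389/17439 - (-267/8 + 105/8) = -174389/17439 - 1*(-81/4) = -174389/17439 + 81/4 = 715003/69756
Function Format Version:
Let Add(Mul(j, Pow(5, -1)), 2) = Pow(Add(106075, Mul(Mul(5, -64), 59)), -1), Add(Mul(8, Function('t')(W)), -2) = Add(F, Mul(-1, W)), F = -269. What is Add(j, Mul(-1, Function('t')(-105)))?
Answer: Rational(715003, 69756) ≈ 10.250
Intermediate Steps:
Function('t')(W) = Add(Rational(-267, 8), Mul(Rational(-1, 8), W)) (Function('t')(W) = Add(Rational(1, 4), Mul(Rational(1, 8), Add(-269, Mul(-1, W)))) = Add(Rational(1, 4), Add(Rational(-269, 8), Mul(Rational(-1, 8), W))) = Add(Rational(-267, 8), Mul(Rational(-1, 8), W)))
j = Rational(-174389, 17439) (j = Add(-10, Mul(5, Pow(Add(106075, Mul(Mul(5, -64), 59)), -1))) = Add(-10, Mul(5, Pow(Add(106075, Mul(-320, 59)), -1))) = Add(-10, Mul(5, Pow(Add(106075, -18880), -1))) = Add(-10, Mul(5, Pow(87195, -1))) = Add(-10, Mul(5, Rational(1, 87195))) = Add(-10, Rational(1, 17439)) = Rational(-174389, 17439) ≈ -9.9999)
Add(j, Mul(-1, Function('t')(-105))) = Add(Rational(-174389, 17439), Mul(-1, Add(Rational(-267, 8), Mul(Rational(-1, 8), -105)))) = Add(Rational(-174389, 17439), Mul(-1, Add(Rational(-267, 8), Rational(105, 8)))) = Add(Rational(-174389, 17439), Mul(-1, Rational(-81, 4))) = Add(Rational(-174389, 17439), Rational(81, 4)) = Rational(715003, 69756)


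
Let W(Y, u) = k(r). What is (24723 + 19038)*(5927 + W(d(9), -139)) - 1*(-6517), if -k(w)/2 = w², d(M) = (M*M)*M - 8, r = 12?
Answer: 246774796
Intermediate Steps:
d(M) = -8 + M³ (d(M) = M²*M - 8 = M³ - 8 = -8 + M³)
k(w) = -2*w²
W(Y, u) = -288 (W(Y, u) = -2*12² = -2*144 = -288)
(24723 + 19038)*(5927 + W(d(9), -139)) - 1*(-6517) = (24723 + 19038)*(5927 - 288) - 1*(-6517) = 43761*5639 + 6517 = 246768279 + 6517 = 246774796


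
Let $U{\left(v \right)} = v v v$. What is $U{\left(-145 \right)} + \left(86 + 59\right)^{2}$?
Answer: $-3027600$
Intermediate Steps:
$U{\left(v \right)} = v^{3}$ ($U{\left(v \right)} = v^{2} v = v^{3}$)
$U{\left(-145 \right)} + \left(86 + 59\right)^{2} = \left(-145\right)^{3} + \left(86 + 59\right)^{2} = -3048625 + 145^{2} = -3048625 + 21025 = -3027600$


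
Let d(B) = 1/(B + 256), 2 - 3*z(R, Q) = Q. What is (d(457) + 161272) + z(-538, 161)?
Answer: 114949148/713 ≈ 1.6122e+5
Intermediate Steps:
z(R, Q) = ⅔ - Q/3
d(B) = 1/(256 + B)
(d(457) + 161272) + z(-538, 161) = (1/(256 + 457) + 161272) + (⅔ - ⅓*161) = (1/713 + 161272) + (⅔ - 161/3) = (1/713 + 161272) - 53 = 114986937/713 - 53 = 114949148/713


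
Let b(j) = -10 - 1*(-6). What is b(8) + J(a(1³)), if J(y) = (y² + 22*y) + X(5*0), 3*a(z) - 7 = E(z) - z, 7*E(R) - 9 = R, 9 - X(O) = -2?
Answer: 29815/441 ≈ 67.608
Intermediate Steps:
X(O) = 11 (X(O) = 9 - 1*(-2) = 9 + 2 = 11)
E(R) = 9/7 + R/7
b(j) = -4 (b(j) = -10 + 6 = -4)
a(z) = 58/21 - 2*z/7 (a(z) = 7/3 + ((9/7 + z/7) - z)/3 = 7/3 + (9/7 - 6*z/7)/3 = 7/3 + (3/7 - 2*z/7) = 58/21 - 2*z/7)
J(y) = 11 + y² + 22*y (J(y) = (y² + 22*y) + 11 = 11 + y² + 22*y)
b(8) + J(a(1³)) = -4 + (11 + (58/21 - 2/7*1³)² + 22*(58/21 - 2/7*1³)) = -4 + (11 + (58/21 - 2/7*1)² + 22*(58/21 - 2/7*1)) = -4 + (11 + (58/21 - 2/7)² + 22*(58/21 - 2/7)) = -4 + (11 + (52/21)² + 22*(52/21)) = -4 + (11 + 2704/441 + 1144/21) = -4 + 31579/441 = 29815/441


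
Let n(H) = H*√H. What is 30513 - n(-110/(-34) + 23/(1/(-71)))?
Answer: 30513 + 27706*I*√471002/289 ≈ 30513.0 + 65794.0*I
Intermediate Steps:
n(H) = H^(3/2)
30513 - n(-110/(-34) + 23/(1/(-71))) = 30513 - (-110/(-34) + 23/(1/(-71)))^(3/2) = 30513 - (-110*(-1/34) + 23/(-1/71))^(3/2) = 30513 - (55/17 + 23*(-71))^(3/2) = 30513 - (55/17 - 1633)^(3/2) = 30513 - (-27706/17)^(3/2) = 30513 - (-27706)*I*√471002/289 = 30513 + 27706*I*√471002/289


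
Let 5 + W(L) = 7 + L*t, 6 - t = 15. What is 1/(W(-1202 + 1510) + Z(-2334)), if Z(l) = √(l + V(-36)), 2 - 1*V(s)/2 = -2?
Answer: -1385/3837613 - I*√2326/7675226 ≈ -0.0003609 - 6.2837e-6*I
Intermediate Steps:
t = -9 (t = 6 - 1*15 = 6 - 15 = -9)
V(s) = 8 (V(s) = 4 - 2*(-2) = 4 + 4 = 8)
W(L) = 2 - 9*L (W(L) = -5 + (7 + L*(-9)) = -5 + (7 - 9*L) = 2 - 9*L)
Z(l) = √(8 + l) (Z(l) = √(l + 8) = √(8 + l))
1/(W(-1202 + 1510) + Z(-2334)) = 1/((2 - 9*(-1202 + 1510)) + √(8 - 2334)) = 1/((2 - 9*308) + √(-2326)) = 1/((2 - 2772) + I*√2326) = 1/(-2770 + I*√2326)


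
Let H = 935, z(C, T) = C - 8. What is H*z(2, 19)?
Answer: -5610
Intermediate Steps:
z(C, T) = -8 + C
H*z(2, 19) = 935*(-8 + 2) = 935*(-6) = -5610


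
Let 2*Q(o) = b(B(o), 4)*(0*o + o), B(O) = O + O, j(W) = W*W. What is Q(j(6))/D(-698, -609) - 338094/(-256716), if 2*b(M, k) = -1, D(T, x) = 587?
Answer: 3632421/2790598 ≈ 1.3017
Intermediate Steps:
j(W) = W²
B(O) = 2*O
b(M, k) = -½ (b(M, k) = (½)*(-1) = -½)
Q(o) = -o/4 (Q(o) = (-(0*o + o)/2)/2 = (-(0 + o)/2)/2 = (-o/2)/2 = -o/4)
Q(j(6))/D(-698, -609) - 338094/(-256716) = -¼*6²/587 - 338094/(-256716) = -¼*36*(1/587) - 338094*(-1/256716) = -9*1/587 + 6261/4754 = -9/587 + 6261/4754 = 3632421/2790598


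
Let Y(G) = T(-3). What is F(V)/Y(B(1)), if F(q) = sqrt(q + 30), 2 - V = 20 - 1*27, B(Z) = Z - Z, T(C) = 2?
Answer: sqrt(39)/2 ≈ 3.1225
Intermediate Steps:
B(Z) = 0
Y(G) = 2
V = 9 (V = 2 - (20 - 1*27) = 2 - (20 - 27) = 2 - 1*(-7) = 2 + 7 = 9)
F(q) = sqrt(30 + q)
F(V)/Y(B(1)) = sqrt(30 + 9)/2 = sqrt(39)/2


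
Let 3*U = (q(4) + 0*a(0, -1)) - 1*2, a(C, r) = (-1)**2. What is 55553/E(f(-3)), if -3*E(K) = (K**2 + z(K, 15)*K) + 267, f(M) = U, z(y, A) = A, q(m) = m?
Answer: -1499931/2497 ≈ -600.69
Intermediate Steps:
a(C, r) = 1
U = 2/3 (U = ((4 + 0*1) - 1*2)/3 = ((4 + 0) - 2)/3 = (4 - 2)/3 = (1/3)*2 = 2/3 ≈ 0.66667)
f(M) = 2/3
E(K) = -89 - 5*K - K**2/3 (E(K) = -((K**2 + 15*K) + 267)/3 = -(267 + K**2 + 15*K)/3 = -89 - 5*K - K**2/3)
55553/E(f(-3)) = 55553/(-89 - 5*2/3 - (2/3)**2/3) = 55553/(-89 - 10/3 - 1/3*4/9) = 55553/(-89 - 10/3 - 4/27) = 55553/(-2497/27) = 55553*(-27/2497) = -1499931/2497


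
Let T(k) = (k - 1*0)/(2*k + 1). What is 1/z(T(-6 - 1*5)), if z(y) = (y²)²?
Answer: 194481/14641 ≈ 13.283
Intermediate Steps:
T(k) = k/(1 + 2*k) (T(k) = (k + 0)/(1 + 2*k) = k/(1 + 2*k))
z(y) = y⁴
1/z(T(-6 - 1*5)) = 1/(((-6 - 1*5)/(1 + 2*(-6 - 1*5)))⁴) = 1/(((-6 - 5)/(1 + 2*(-6 - 5)))⁴) = 1/((-11/(1 + 2*(-11)))⁴) = 1/((-11/(1 - 22))⁴) = 1/((-11/(-21))⁴) = 1/((-11*(-1/21))⁴) = 1/((11/21)⁴) = 1/(14641/194481) = 194481/14641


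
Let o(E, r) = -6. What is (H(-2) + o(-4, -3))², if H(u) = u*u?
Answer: 4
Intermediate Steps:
H(u) = u²
(H(-2) + o(-4, -3))² = ((-2)² - 6)² = (4 - 6)² = (-2)² = 4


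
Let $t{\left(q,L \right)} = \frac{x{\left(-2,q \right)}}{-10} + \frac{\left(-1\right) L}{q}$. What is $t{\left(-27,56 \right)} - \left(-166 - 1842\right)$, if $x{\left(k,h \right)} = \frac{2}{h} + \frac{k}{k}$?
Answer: $\frac{108539}{54} \approx 2010.0$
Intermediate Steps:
$x{\left(k,h \right)} = 1 + \frac{2}{h}$ ($x{\left(k,h \right)} = \frac{2}{h} + 1 = 1 + \frac{2}{h}$)
$t{\left(q,L \right)} = - \frac{L}{q} - \frac{2 + q}{10 q}$ ($t{\left(q,L \right)} = \frac{\frac{1}{q} \left(2 + q\right)}{-10} + \frac{\left(-1\right) L}{q} = \frac{2 + q}{q} \left(- \frac{1}{10}\right) - \frac{L}{q} = - \frac{2 + q}{10 q} - \frac{L}{q} = - \frac{L}{q} - \frac{2 + q}{10 q}$)
$t{\left(-27,56 \right)} - \left(-166 - 1842\right) = \frac{-2 - -27 - 560}{10 \left(-27\right)} - \left(-166 - 1842\right) = \frac{1}{10} \left(- \frac{1}{27}\right) \left(-2 + 27 - 560\right) - \left(-166 - 1842\right) = \frac{1}{10} \left(- \frac{1}{27}\right) \left(-535\right) - -2008 = \frac{107}{54} + 2008 = \frac{108539}{54}$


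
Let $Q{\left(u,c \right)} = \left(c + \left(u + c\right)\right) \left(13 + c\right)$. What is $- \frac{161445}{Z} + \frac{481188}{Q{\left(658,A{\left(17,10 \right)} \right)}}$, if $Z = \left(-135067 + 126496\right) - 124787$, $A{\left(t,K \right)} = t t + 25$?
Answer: $\frac{22010240599}{9346662146} \approx 2.3549$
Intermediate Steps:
$A{\left(t,K \right)} = 25 + t^{2}$ ($A{\left(t,K \right)} = t^{2} + 25 = 25 + t^{2}$)
$Q{\left(u,c \right)} = \left(13 + c\right) \left(u + 2 c\right)$ ($Q{\left(u,c \right)} = \left(c + \left(c + u\right)\right) \left(13 + c\right) = \left(u + 2 c\right) \left(13 + c\right) = \left(13 + c\right) \left(u + 2 c\right)$)
$Z = -133358$ ($Z = -8571 - 124787 = -133358$)
$- \frac{161445}{Z} + \frac{481188}{Q{\left(658,A{\left(17,10 \right)} \right)}} = - \frac{161445}{-133358} + \frac{481188}{2 \left(25 + 17^{2}\right)^{2} + 13 \cdot 658 + 26 \left(25 + 17^{2}\right) + \left(25 + 17^{2}\right) 658} = \left(-161445\right) \left(- \frac{1}{133358}\right) + \frac{481188}{2 \left(25 + 289\right)^{2} + 8554 + 26 \left(25 + 289\right) + \left(25 + 289\right) 658} = \frac{161445}{133358} + \frac{481188}{2 \cdot 314^{2} + 8554 + 26 \cdot 314 + 314 \cdot 658} = \frac{161445}{133358} + \frac{481188}{2 \cdot 98596 + 8554 + 8164 + 206612} = \frac{161445}{133358} + \frac{481188}{197192 + 8554 + 8164 + 206612} = \frac{161445}{133358} + \frac{481188}{420522} = \frac{161445}{133358} + 481188 \cdot \frac{1}{420522} = \frac{161445}{133358} + \frac{80198}{70087} = \frac{22010240599}{9346662146}$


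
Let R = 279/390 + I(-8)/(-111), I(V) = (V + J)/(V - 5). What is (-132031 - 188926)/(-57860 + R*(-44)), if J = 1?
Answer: 2315704755/417685466 ≈ 5.5441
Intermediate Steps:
I(V) = (1 + V)/(-5 + V) (I(V) = (V + 1)/(V - 5) = (1 + V)/(-5 + V))
R = 10253/14430 (R = 279/390 + ((1 - 8)/(-5 - 8))/(-111) = 279*(1/390) + (-7/(-13))*(-1/111) = 93/130 - 1/13*(-7)*(-1/111) = 93/130 + (7/13)*(-1/111) = 93/130 - 7/1443 = 10253/14430 ≈ 0.71053)
(-132031 - 188926)/(-57860 + R*(-44)) = (-132031 - 188926)/(-57860 + (10253/14430)*(-44)) = -320957/(-57860 - 225566/7215) = -320957/(-417685466/7215) = -320957*(-7215/417685466) = 2315704755/417685466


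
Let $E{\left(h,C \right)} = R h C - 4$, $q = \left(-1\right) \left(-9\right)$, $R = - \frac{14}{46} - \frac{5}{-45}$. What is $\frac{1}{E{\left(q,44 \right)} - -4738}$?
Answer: $\frac{23}{107122} \approx 0.00021471$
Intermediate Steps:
$R = - \frac{40}{207}$ ($R = \left(-14\right) \frac{1}{46} - - \frac{1}{9} = - \frac{7}{23} + \frac{1}{9} = - \frac{40}{207} \approx -0.19324$)
$q = 9$
$E{\left(h,C \right)} = -4 - \frac{40 C h}{207}$ ($E{\left(h,C \right)} = - \frac{40 h}{207} C - 4 = - \frac{40 C h}{207} - 4 = -4 - \frac{40 C h}{207}$)
$\frac{1}{E{\left(q,44 \right)} - -4738} = \frac{1}{\left(-4 - \frac{1760}{207} \cdot 9\right) - -4738} = \frac{1}{\left(-4 - \frac{1760}{23}\right) + \left(2662 + 2076\right)} = \frac{1}{- \frac{1852}{23} + 4738} = \frac{1}{\frac{107122}{23}} = \frac{23}{107122}$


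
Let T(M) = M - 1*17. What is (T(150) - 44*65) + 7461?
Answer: 4734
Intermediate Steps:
T(M) = -17 + M (T(M) = M - 17 = -17 + M)
(T(150) - 44*65) + 7461 = ((-17 + 150) - 44*65) + 7461 = (133 - 2860) + 7461 = -2727 + 7461 = 4734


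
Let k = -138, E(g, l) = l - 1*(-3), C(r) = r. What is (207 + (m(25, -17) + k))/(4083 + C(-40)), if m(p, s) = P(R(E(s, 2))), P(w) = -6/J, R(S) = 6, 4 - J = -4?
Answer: 21/1244 ≈ 0.016881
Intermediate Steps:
J = 8 (J = 4 - 1*(-4) = 4 + 4 = 8)
E(g, l) = 3 + l (E(g, l) = l + 3 = 3 + l)
P(w) = -3/4 (P(w) = -6/8 = -6*1/8 = -3/4)
m(p, s) = -3/4
(207 + (m(25, -17) + k))/(4083 + C(-40)) = (207 + (-3/4 - 138))/(4083 - 40) = (207 - 555/4)/4043 = (273/4)*(1/4043) = 21/1244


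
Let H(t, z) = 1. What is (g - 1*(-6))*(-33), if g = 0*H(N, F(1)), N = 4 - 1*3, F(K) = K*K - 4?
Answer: -198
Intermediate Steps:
F(K) = -4 + K**2 (F(K) = K**2 - 4 = -4 + K**2)
N = 1 (N = 4 - 3 = 1)
g = 0 (g = 0*1 = 0)
(g - 1*(-6))*(-33) = (0 - 1*(-6))*(-33) = (0 + 6)*(-33) = 6*(-33) = -198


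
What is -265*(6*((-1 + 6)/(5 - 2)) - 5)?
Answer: -1325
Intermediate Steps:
-265*(6*((-1 + 6)/(5 - 2)) - 5) = -265*(6*(5/3) - 5) = -265*(10 - 5) = -265*5 = -1325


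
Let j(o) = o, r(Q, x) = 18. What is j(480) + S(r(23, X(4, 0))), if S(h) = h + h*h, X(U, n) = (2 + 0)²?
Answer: 822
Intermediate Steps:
X(U, n) = 4 (X(U, n) = 2² = 4)
S(h) = h + h²
j(480) + S(r(23, X(4, 0))) = 480 + 18*(1 + 18) = 480 + 18*19 = 480 + 342 = 822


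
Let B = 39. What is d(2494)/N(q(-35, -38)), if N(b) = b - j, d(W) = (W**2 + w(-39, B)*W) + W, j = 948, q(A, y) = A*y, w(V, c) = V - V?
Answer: 3111265/191 ≈ 16289.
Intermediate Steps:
w(V, c) = 0
d(W) = W + W**2 (d(W) = (W**2 + 0*W) + W = (W**2 + 0) + W = W**2 + W = W + W**2)
N(b) = -948 + b (N(b) = b - 1*948 = b - 948 = -948 + b)
d(2494)/N(q(-35, -38)) = (2494*(1 + 2494))/(-948 - 35*(-38)) = (2494*2495)/(-948 + 1330) = 6222530/382 = 6222530*(1/382) = 3111265/191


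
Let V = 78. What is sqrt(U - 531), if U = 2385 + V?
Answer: 2*sqrt(483) ≈ 43.955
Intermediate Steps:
U = 2463 (U = 2385 + 78 = 2463)
sqrt(U - 531) = sqrt(2463 - 531) = sqrt(1932) = 2*sqrt(483)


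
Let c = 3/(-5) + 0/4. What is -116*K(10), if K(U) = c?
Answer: 348/5 ≈ 69.600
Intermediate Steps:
c = -3/5 (c = 3*(-1/5) + 0*(1/4) = -3/5 + 0 = -3/5 ≈ -0.60000)
K(U) = -3/5
-116*K(10) = -116*(-3/5) = 348/5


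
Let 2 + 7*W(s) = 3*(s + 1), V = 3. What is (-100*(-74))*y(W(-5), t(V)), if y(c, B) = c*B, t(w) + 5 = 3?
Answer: 29600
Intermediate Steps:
t(w) = -2 (t(w) = -5 + 3 = -2)
W(s) = 1/7 + 3*s/7 (W(s) = -2/7 + (3*(s + 1))/7 = -2/7 + (3*(1 + s))/7 = -2/7 + (3 + 3*s)/7 = -2/7 + (3/7 + 3*s/7) = 1/7 + 3*s/7)
y(c, B) = B*c
(-100*(-74))*y(W(-5), t(V)) = (-100*(-74))*(-2*(1/7 + (3/7)*(-5))) = 7400*(-2*(1/7 - 15/7)) = 7400*(-2*(-2)) = 7400*4 = 29600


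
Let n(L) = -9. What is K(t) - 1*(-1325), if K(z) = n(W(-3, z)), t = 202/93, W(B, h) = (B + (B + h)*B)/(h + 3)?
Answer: 1316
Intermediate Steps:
W(B, h) = (B + B*(B + h))/(3 + h)
t = 202/93 (t = 202*(1/93) = 202/93 ≈ 2.1720)
K(z) = -9
K(t) - 1*(-1325) = -9 - 1*(-1325) = -9 + 1325 = 1316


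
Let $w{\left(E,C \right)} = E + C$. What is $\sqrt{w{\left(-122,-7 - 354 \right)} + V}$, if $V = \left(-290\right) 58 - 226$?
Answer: $i \sqrt{17529} \approx 132.4 i$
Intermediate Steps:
$w{\left(E,C \right)} = C + E$
$V = -17046$ ($V = -16820 - 226 = -17046$)
$\sqrt{w{\left(-122,-7 - 354 \right)} + V} = \sqrt{\left(\left(-7 - 354\right) - 122\right) - 17046} = \sqrt{\left(-361 - 122\right) - 17046} = \sqrt{-483 - 17046} = \sqrt{-17529} = i \sqrt{17529}$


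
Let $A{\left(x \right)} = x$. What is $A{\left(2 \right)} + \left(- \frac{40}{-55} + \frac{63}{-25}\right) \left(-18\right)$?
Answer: $\frac{9424}{275} \approx 34.269$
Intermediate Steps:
$A{\left(2 \right)} + \left(- \frac{40}{-55} + \frac{63}{-25}\right) \left(-18\right) = 2 + \left(- \frac{40}{-55} + \frac{63}{-25}\right) \left(-18\right) = 2 + \left(\left(-40\right) \left(- \frac{1}{55}\right) + 63 \left(- \frac{1}{25}\right)\right) \left(-18\right) = 2 + \left(\frac{8}{11} - \frac{63}{25}\right) \left(-18\right) = 2 - - \frac{8874}{275} = 2 + \frac{8874}{275} = \frac{9424}{275}$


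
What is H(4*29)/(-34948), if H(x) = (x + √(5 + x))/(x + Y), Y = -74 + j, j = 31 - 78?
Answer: 127/174740 ≈ 0.00072679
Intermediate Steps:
j = -47
Y = -121 (Y = -74 - 47 = -121)
H(x) = (x + √(5 + x))/(-121 + x) (H(x) = (x + √(5 + x))/(x - 121) = (x + √(5 + x))/(-121 + x))
H(4*29)/(-34948) = ((4*29 + √(5 + 4*29))/(-121 + 4*29))/(-34948) = ((116 + √(5 + 116))/(-121 + 116))*(-1/34948) = ((116 + √121)/(-5))*(-1/34948) = -(116 + 11)/5*(-1/34948) = -⅕*127*(-1/34948) = -127/5*(-1/34948) = 127/174740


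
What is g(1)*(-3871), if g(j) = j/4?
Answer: -3871/4 ≈ -967.75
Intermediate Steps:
g(j) = j/4 (g(j) = j*(1/4) = j/4)
g(1)*(-3871) = ((1/4)*1)*(-3871) = (1/4)*(-3871) = -3871/4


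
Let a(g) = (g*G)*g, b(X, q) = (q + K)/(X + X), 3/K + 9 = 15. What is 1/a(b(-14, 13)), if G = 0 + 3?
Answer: 3136/2187 ≈ 1.4339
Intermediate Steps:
K = ½ (K = 3/(-9 + 15) = 3/6 = 3*(⅙) = ½ ≈ 0.50000)
G = 3
b(X, q) = (½ + q)/(2*X) (b(X, q) = (q + ½)/(X + X) = (½ + q)/((2*X)) = (½ + q)*(1/(2*X)) = (½ + q)/(2*X))
a(g) = 3*g² (a(g) = (g*3)*g = (3*g)*g = 3*g²)
1/a(b(-14, 13)) = 1/(3*((¼)*(1 + 2*13)/(-14))²) = 1/(3*((¼)*(-1/14)*(1 + 26))²) = 1/(3*((¼)*(-1/14)*27)²) = 1/(3*(-27/56)²) = 1/(3*(729/3136)) = 1/(2187/3136) = 3136/2187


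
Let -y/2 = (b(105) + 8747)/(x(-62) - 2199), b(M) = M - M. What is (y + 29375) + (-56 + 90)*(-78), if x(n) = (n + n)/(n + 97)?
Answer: 2060661637/77089 ≈ 26731.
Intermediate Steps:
b(M) = 0
x(n) = 2*n/(97 + n) (x(n) = (2*n)/(97 + n) = 2*n/(97 + n))
y = 612290/77089 (y = -2*(0 + 8747)/(2*(-62)/(97 - 62) - 2199) = -17494/(2*(-62)/35 - 2199) = -17494/(2*(-62)*(1/35) - 2199) = -17494/(-124/35 - 2199) = -17494/(-77089/35) = -17494*(-35)/77089 = -2*(-306145/77089) = 612290/77089 ≈ 7.9426)
(y + 29375) + (-56 + 90)*(-78) = (612290/77089 + 29375) + (-56 + 90)*(-78) = 2265101665/77089 + 34*(-78) = 2265101665/77089 - 2652 = 2060661637/77089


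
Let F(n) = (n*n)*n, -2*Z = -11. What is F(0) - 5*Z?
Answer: -55/2 ≈ -27.500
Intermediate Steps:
Z = 11/2 (Z = -½*(-11) = 11/2 ≈ 5.5000)
F(n) = n³ (F(n) = n²*n = n³)
F(0) - 5*Z = 0³ - 5*11/2 = 0 - 55/2 = -55/2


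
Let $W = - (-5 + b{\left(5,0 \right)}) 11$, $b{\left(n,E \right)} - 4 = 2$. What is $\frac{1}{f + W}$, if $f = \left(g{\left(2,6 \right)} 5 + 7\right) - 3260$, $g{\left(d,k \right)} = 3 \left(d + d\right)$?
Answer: $- \frac{1}{3204} \approx -0.00031211$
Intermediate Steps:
$g{\left(d,k \right)} = 6 d$ ($g{\left(d,k \right)} = 3 \cdot 2 d = 6 d$)
$b{\left(n,E \right)} = 6$ ($b{\left(n,E \right)} = 4 + 2 = 6$)
$W = -11$ ($W = - (-5 + 6) 11 = \left(-1\right) 1 \cdot 11 = \left(-1\right) 11 = -11$)
$f = -3193$ ($f = \left(6 \cdot 2 \cdot 5 + 7\right) - 3260 = \left(12 \cdot 5 + 7\right) - 3260 = \left(60 + 7\right) - 3260 = 67 - 3260 = -3193$)
$\frac{1}{f + W} = \frac{1}{-3193 - 11} = \frac{1}{-3204} = - \frac{1}{3204}$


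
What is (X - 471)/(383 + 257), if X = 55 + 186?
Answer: -23/64 ≈ -0.35938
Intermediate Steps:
X = 241
(X - 471)/(383 + 257) = (241 - 471)/(383 + 257) = -230/640 = -230*1/640 = -23/64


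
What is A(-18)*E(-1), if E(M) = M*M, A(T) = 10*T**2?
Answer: 3240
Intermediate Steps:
E(M) = M**2
A(-18)*E(-1) = (10*(-18)**2)*(-1)**2 = (10*324)*1 = 3240*1 = 3240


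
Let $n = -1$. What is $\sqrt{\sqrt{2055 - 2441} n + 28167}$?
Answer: $\sqrt{28167 - i \sqrt{386}} \approx 167.83 - 0.0585 i$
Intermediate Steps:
$\sqrt{\sqrt{2055 - 2441} n + 28167} = \sqrt{\sqrt{2055 - 2441} \left(-1\right) + 28167} = \sqrt{\sqrt{-386} \left(-1\right) + 28167} = \sqrt{i \sqrt{386} \left(-1\right) + 28167} = \sqrt{- i \sqrt{386} + 28167} = \sqrt{28167 - i \sqrt{386}}$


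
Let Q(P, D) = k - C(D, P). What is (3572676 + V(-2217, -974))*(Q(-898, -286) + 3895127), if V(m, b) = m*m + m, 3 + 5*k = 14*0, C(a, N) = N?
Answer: 165299510276856/5 ≈ 3.3060e+13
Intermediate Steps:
k = -⅗ (k = -⅗ + (14*0)/5 = -⅗ + (⅕)*0 = -⅗ + 0 = -⅗ ≈ -0.60000)
Q(P, D) = -⅗ - P
V(m, b) = m + m² (V(m, b) = m² + m = m + m²)
(3572676 + V(-2217, -974))*(Q(-898, -286) + 3895127) = (3572676 - 2217*(1 - 2217))*((-⅗ - 1*(-898)) + 3895127) = (3572676 - 2217*(-2216))*((-⅗ + 898) + 3895127) = (3572676 + 4912872)*(4487/5 + 3895127) = 8485548*(19480122/5) = 165299510276856/5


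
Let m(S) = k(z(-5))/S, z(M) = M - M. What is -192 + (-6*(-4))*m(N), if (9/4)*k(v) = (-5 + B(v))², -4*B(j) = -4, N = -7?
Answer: -4544/21 ≈ -216.38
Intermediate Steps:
B(j) = 1 (B(j) = -¼*(-4) = 1)
z(M) = 0
k(v) = 64/9 (k(v) = 4*(-5 + 1)²/9 = (4/9)*(-4)² = (4/9)*16 = 64/9)
m(S) = 64/(9*S)
-192 + (-6*(-4))*m(N) = -192 + (-6*(-4))*((64/9)/(-7)) = -192 + 24*((64/9)*(-⅐)) = -192 + 24*(-64/63) = -192 - 512/21 = -4544/21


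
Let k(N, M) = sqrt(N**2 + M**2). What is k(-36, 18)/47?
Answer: 18*sqrt(5)/47 ≈ 0.85637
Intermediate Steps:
k(N, M) = sqrt(M**2 + N**2)
k(-36, 18)/47 = sqrt(18**2 + (-36)**2)/47 = sqrt(324 + 1296)/47 = sqrt(1620)/47 = (18*sqrt(5))/47 = 18*sqrt(5)/47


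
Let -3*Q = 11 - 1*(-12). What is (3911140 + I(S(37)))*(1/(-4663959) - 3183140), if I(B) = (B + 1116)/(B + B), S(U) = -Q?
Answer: -890345442810854262557/71514038 ≈ -1.2450e+13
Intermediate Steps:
Q = -23/3 (Q = -(11 - 1*(-12))/3 = -(11 + 12)/3 = -⅓*23 = -23/3 ≈ -7.6667)
S(U) = 23/3 (S(U) = -1*(-23/3) = 23/3)
I(B) = (1116 + B)/(2*B) (I(B) = (1116 + B)/((2*B)) = (1116 + B)*(1/(2*B)) = (1116 + B)/(2*B))
(3911140 + I(S(37)))*(1/(-4663959) - 3183140) = (3911140 + (1116 + 23/3)/(2*(23/3)))*(1/(-4663959) - 3183140) = (3911140 + (½)*(3/23)*(3371/3))*(-1/4663959 - 3183140) = (3911140 + 3371/46)*(-14846034451261/4663959) = (179915811/46)*(-14846034451261/4663959) = -890345442810854262557/71514038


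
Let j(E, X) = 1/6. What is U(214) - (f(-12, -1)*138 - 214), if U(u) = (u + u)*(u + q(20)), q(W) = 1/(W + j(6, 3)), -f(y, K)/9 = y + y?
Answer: 7504326/121 ≈ 62019.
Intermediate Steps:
f(y, K) = -18*y (f(y, K) = -9*(y + y) = -18*y)
j(E, X) = 1/6
q(W) = 1/(1/6 + W) (q(W) = 1/(W + 1/6) = 1/(1/6 + W))
U(u) = 2*u*(6/121 + u) (U(u) = (u + u)*(u + 6/(1 + 6*20)) = (2*u)*(u + 6/(1 + 120)) = (2*u)*(u + 6/121) = (2*u)*(6/121 + u) = 2*u*(6/121 + u))
U(214) - (f(-12, -1)*138 - 214) = (2/121)*214*(6 + 121*214) - (-18*(-12)*138 - 214) = (2/121)*214*(6 + 25894) - (216*138 - 214) = (2/121)*214*25900 - (29808 - 214) = 11085200/121 - 1*29594 = 11085200/121 - 29594 = 7504326/121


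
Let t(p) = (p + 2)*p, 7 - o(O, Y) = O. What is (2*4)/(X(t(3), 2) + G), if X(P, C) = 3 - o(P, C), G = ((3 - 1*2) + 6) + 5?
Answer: 8/23 ≈ 0.34783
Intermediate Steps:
o(O, Y) = 7 - O
t(p) = p*(2 + p) (t(p) = (2 + p)*p = p*(2 + p))
G = 12 (G = ((3 - 2) + 6) + 5 = (1 + 6) + 5 = 7 + 5 = 12)
X(P, C) = -4 + P (X(P, C) = 3 - (7 - P) = 3 + (-7 + P) = -4 + P)
(2*4)/(X(t(3), 2) + G) = (2*4)/((-4 + 3*(2 + 3)) + 12) = 8/((-4 + 3*5) + 12) = 8/((-4 + 15) + 12) = 8/(11 + 12) = 8/23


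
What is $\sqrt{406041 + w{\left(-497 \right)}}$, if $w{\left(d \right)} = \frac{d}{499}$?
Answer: $\frac{\sqrt{101104367038}}{499} \approx 637.21$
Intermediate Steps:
$w{\left(d \right)} = \frac{d}{499}$ ($w{\left(d \right)} = d \frac{1}{499} = \frac{d}{499}$)
$\sqrt{406041 + w{\left(-497 \right)}} = \sqrt{406041 + \frac{1}{499} \left(-497\right)} = \sqrt{406041 - \frac{497}{499}} = \sqrt{\frac{202613962}{499}} = \frac{\sqrt{101104367038}}{499}$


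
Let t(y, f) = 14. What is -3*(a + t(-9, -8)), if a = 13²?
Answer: -549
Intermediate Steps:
a = 169
-3*(a + t(-9, -8)) = -3*(169 + 14) = -3*183 = -549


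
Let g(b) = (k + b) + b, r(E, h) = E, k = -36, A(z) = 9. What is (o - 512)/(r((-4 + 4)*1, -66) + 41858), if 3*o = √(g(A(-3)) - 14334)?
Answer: -256/20929 + 2*I*√897/62787 ≈ -0.012232 + 0.00095402*I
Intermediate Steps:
g(b) = -36 + 2*b (g(b) = (-36 + b) + b = -36 + 2*b)
o = 4*I*√897/3 (o = √((-36 + 2*9) - 14334)/3 = √((-36 + 18) - 14334)/3 = √(-18 - 14334)/3 = √(-14352)/3 = (4*I*√897)/3 = 4*I*√897/3 ≈ 39.933*I)
(o - 512)/(r((-4 + 4)*1, -66) + 41858) = (4*I*√897/3 - 512)/((-4 + 4)*1 + 41858) = (-512 + 4*I*√897/3)/(0*1 + 41858) = (-512 + 4*I*√897/3)/(0 + 41858) = (-512 + 4*I*√897/3)/41858 = (-512 + 4*I*√897/3)*(1/41858) = -256/20929 + 2*I*√897/62787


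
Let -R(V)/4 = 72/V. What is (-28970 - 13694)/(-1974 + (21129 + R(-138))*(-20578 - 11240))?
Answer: 122659/1933008834 ≈ 6.3455e-5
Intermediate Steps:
R(V) = -288/V
(-28970 - 13694)/(-1974 + (21129 + R(-138))*(-20578 - 11240)) = (-28970 - 13694)/(-1974 + (21129 - 288/(-138))*(-20578 - 11240)) = -42664/(-1974 + (21129 - 288*(-1/138))*(-31818)) = -42664/(-1974 + (21129 + 48/23)*(-31818)) = -42664/(-1974 + (486015/23)*(-31818)) = -42664/(-1974 - 15464025270/23) = -42664/(-15464070672/23) = -42664*(-23/15464070672) = 122659/1933008834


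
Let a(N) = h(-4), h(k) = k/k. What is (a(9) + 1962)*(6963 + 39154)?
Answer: 90527671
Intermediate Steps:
h(k) = 1
a(N) = 1
(a(9) + 1962)*(6963 + 39154) = (1 + 1962)*(6963 + 39154) = 1963*46117 = 90527671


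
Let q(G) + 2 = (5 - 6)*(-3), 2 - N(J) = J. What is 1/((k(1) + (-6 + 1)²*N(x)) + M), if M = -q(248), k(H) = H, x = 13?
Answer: -1/275 ≈ -0.0036364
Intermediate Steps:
N(J) = 2 - J
q(G) = 1 (q(G) = -2 + (5 - 6)*(-3) = -2 - 1*(-3) = -2 + 3 = 1)
M = -1 (M = -1*1 = -1)
1/((k(1) + (-6 + 1)²*N(x)) + M) = 1/((1 + (-6 + 1)²*(2 - 1*13)) - 1) = 1/((1 + (-5)²*(2 - 13)) - 1) = 1/((1 + 25*(-11)) - 1) = 1/((1 - 275) - 1) = 1/(-274 - 1) = 1/(-275) = -1/275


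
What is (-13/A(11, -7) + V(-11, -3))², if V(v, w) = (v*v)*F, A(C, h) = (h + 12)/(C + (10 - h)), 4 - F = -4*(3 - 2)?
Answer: 20034576/25 ≈ 8.0138e+5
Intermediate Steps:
F = 8 (F = 4 - (-4)*(3 - 2) = 4 - (-4) = 4 - 1*(-4) = 4 + 4 = 8)
A(C, h) = (12 + h)/(10 + C - h)
V(v, w) = 8*v² (V(v, w) = (v*v)*8 = v²*8 = 8*v²)
(-13/A(11, -7) + V(-11, -3))² = (-13*(10 + 11 - 1*(-7))/(12 - 7) + 8*(-11)²)² = (-13/(5/(10 + 11 + 7)) + 8*121)² = (-13/(5/28) + 968)² = (-13/((1/28)*5) + 968)² = (-13/5/28 + 968)² = (-13*28/5 + 968)² = (-364/5 + 968)² = (4476/5)² = 20034576/25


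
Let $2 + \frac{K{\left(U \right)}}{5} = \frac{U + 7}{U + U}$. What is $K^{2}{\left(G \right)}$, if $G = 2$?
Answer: $\frac{25}{16} \approx 1.5625$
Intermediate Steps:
$K{\left(U \right)} = -10 + \frac{5 \left(7 + U\right)}{2 U}$ ($K{\left(U \right)} = -10 + 5 \frac{U + 7}{U + U} = -10 + 5 \frac{7 + U}{2 U} = -10 + \frac{5 \left(7 + U\right)}{2 U}$)
$K^{2}{\left(G \right)} = \left(\frac{5 \left(7 - 6\right)}{2 \cdot 2}\right)^{2} = \left(\frac{5}{2} \cdot \frac{1}{2} \left(7 - 6\right)\right)^{2} = \left(\frac{5}{2} \cdot \frac{1}{2} \cdot 1\right)^{2} = \left(\frac{5}{4}\right)^{2} = \frac{25}{16}$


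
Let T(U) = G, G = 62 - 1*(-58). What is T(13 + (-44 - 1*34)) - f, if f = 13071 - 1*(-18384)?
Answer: -31335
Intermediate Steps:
G = 120 (G = 62 + 58 = 120)
T(U) = 120
f = 31455 (f = 13071 + 18384 = 31455)
T(13 + (-44 - 1*34)) - f = 120 - 1*31455 = 120 - 31455 = -31335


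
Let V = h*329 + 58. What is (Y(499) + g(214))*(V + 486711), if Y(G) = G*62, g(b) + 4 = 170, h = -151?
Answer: 13595247360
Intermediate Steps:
g(b) = 166 (g(b) = -4 + 170 = 166)
V = -49621 (V = -151*329 + 58 = -49679 + 58 = -49621)
Y(G) = 62*G
(Y(499) + g(214))*(V + 486711) = (62*499 + 166)*(-49621 + 486711) = (30938 + 166)*437090 = 31104*437090 = 13595247360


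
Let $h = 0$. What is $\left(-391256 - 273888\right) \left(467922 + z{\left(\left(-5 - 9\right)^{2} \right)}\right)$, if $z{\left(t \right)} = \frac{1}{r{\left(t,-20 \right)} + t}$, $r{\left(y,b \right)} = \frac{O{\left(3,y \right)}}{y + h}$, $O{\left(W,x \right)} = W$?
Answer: $- \frac{11957357218564016}{38419} \approx -3.1124 \cdot 10^{11}$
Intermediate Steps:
$r{\left(y,b \right)} = \frac{3}{y}$ ($r{\left(y,b \right)} = \frac{3}{y + 0} = \frac{3}{y}$)
$z{\left(t \right)} = \frac{1}{t + \frac{3}{t}}$ ($z{\left(t \right)} = \frac{1}{\frac{3}{t} + t} = \frac{1}{t + \frac{3}{t}}$)
$\left(-391256 - 273888\right) \left(467922 + z{\left(\left(-5 - 9\right)^{2} \right)}\right) = \left(-391256 - 273888\right) \left(467922 + \frac{\left(-5 - 9\right)^{2}}{3 + \left(\left(-5 - 9\right)^{2}\right)^{2}}\right) = - 665144 \left(467922 + \frac{\left(-14\right)^{2}}{3 + \left(\left(-14\right)^{2}\right)^{2}}\right) = - 665144 \left(467922 + \frac{196}{3 + 196^{2}}\right) = - 665144 \left(467922 + \frac{196}{3 + 38416}\right) = - 665144 \left(467922 + \frac{196}{38419}\right) = \left(-665144\right) \frac{17977095514}{38419} = - \frac{11957357218564016}{38419}$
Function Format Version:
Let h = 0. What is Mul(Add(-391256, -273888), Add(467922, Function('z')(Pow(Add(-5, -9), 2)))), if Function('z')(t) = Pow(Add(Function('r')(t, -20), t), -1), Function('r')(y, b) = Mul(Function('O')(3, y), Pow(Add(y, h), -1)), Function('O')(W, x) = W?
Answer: Rational(-11957357218564016, 38419) ≈ -3.1124e+11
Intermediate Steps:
Function('r')(y, b) = Mul(3, Pow(y, -1)) (Function('r')(y, b) = Mul(3, Pow(Add(y, 0), -1)) = Mul(3, Pow(y, -1)))
Function('z')(t) = Pow(Add(t, Mul(3, Pow(t, -1))), -1) (Function('z')(t) = Pow(Add(Mul(3, Pow(t, -1)), t), -1) = Pow(Add(t, Mul(3, Pow(t, -1))), -1))
Mul(Add(-391256, -273888), Add(467922, Function('z')(Pow(Add(-5, -9), 2)))) = Mul(Add(-391256, -273888), Add(467922, Mul(Pow(Add(-5, -9), 2), Pow(Add(3, Pow(Pow(Add(-5, -9), 2), 2)), -1)))) = Mul(-665144, Add(467922, Mul(Pow(-14, 2), Pow(Add(3, Pow(Pow(-14, 2), 2)), -1)))) = Mul(-665144, Add(467922, Mul(196, Pow(Add(3, Pow(196, 2)), -1)))) = Mul(-665144, Add(467922, Mul(196, Pow(Add(3, 38416), -1)))) = Mul(-665144, Add(467922, Mul(196, Pow(38419, -1)))) = Mul(-665144, Add(467922, Mul(196, Rational(1, 38419)))) = Mul(-665144, Add(467922, Rational(196, 38419))) = Mul(-665144, Rational(17977095514, 38419)) = Rational(-11957357218564016, 38419)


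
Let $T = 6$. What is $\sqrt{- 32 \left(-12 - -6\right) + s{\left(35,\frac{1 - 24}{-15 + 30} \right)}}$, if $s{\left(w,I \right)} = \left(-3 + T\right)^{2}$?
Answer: $\sqrt{201} \approx 14.177$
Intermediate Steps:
$s{\left(w,I \right)} = 9$ ($s{\left(w,I \right)} = \left(-3 + 6\right)^{2} = 3^{2} = 9$)
$\sqrt{- 32 \left(-12 - -6\right) + s{\left(35,\frac{1 - 24}{-15 + 30} \right)}} = \sqrt{- 32 \left(-12 - -6\right) + 9} = \sqrt{- 32 \left(-12 + \left(-11 + 17\right)\right) + 9} = \sqrt{- 32 \left(-12 + 6\right) + 9} = \sqrt{\left(-32\right) \left(-6\right) + 9} = \sqrt{192 + 9} = \sqrt{201}$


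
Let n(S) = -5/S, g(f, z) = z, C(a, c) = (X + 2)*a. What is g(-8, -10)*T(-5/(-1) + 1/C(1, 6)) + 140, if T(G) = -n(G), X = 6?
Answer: 5340/41 ≈ 130.24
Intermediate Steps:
C(a, c) = 8*a (C(a, c) = (6 + 2)*a = 8*a)
T(G) = 5/G (T(G) = -(-5)/G = 5/G)
g(-8, -10)*T(-5/(-1) + 1/C(1, 6)) + 140 = -50/(-5/(-1) + 1/(8*1)) + 140 = -50/(-5*(-1) + 1/8) + 140 = -50/(5 + 1*(⅛)) + 140 = -50/(5 + ⅛) + 140 = -50/41/8 + 140 = -50*8/41 + 140 = -10*40/41 + 140 = -400/41 + 140 = 5340/41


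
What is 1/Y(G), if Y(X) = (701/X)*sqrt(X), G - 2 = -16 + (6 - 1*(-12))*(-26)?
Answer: I*sqrt(482)/701 ≈ 0.031319*I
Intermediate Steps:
G = -482 (G = 2 + (-16 + (6 - 1*(-12))*(-26)) = 2 + (-16 + (6 + 12)*(-26)) = 2 + (-16 + 18*(-26)) = 2 + (-16 - 468) = 2 - 484 = -482)
Y(X) = 701/sqrt(X)
1/Y(G) = 1/(701/sqrt(-482)) = 1/(701*(-I*sqrt(482)/482)) = 1/(-701*I*sqrt(482)/482) = I*sqrt(482)/701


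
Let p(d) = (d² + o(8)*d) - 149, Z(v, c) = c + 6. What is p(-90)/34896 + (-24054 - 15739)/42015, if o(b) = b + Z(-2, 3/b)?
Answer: -492849853/651624640 ≈ -0.75634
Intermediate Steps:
Z(v, c) = 6 + c
o(b) = 6 + b + 3/b (o(b) = b + (6 + 3/b) = 6 + b + 3/b)
p(d) = -149 + d² + 115*d/8 (p(d) = (d² + (6 + 8 + 3/8)*d) - 149 = (d² + 115*d/8) - 149 = -149 + d² + 115*d/8)
p(-90)/34896 + (-24054 - 15739)/42015 = (-149 + (-90)² + (115/8)*(-90))/34896 + (-24054 - 15739)/42015 = (-149 + 8100 - 5175/4)*(1/34896) - 39793*1/42015 = (26629/4)*(1/34896) - 39793/42015 = 26629/139584 - 39793/42015 = -492849853/651624640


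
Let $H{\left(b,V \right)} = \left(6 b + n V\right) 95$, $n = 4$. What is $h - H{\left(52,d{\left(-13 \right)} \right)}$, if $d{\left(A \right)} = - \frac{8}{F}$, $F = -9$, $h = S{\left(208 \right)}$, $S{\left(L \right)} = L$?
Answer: $- \frac{267928}{9} \approx -29770.0$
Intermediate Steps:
$h = 208$
$d{\left(A \right)} = \frac{8}{9}$ ($d{\left(A \right)} = - \frac{8}{-9} = \left(-8\right) \left(- \frac{1}{9}\right) = \frac{8}{9}$)
$H{\left(b,V \right)} = 380 V + 570 b$ ($H{\left(b,V \right)} = \left(6 b + 4 V\right) 95 = \left(4 V + 6 b\right) 95 = 380 V + 570 b$)
$h - H{\left(52,d{\left(-13 \right)} \right)} = 208 - \left(380 \cdot \frac{8}{9} + 570 \cdot 52\right) = 208 - \left(\frac{3040}{9} + 29640\right) = 208 - \frac{269800}{9} = - \frac{267928}{9}$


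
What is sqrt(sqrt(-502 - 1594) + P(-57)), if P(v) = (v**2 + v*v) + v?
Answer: sqrt(6441 + 4*I*sqrt(131)) ≈ 80.256 + 0.2852*I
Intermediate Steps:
P(v) = v + 2*v**2 (P(v) = (v**2 + v**2) + v = 2*v**2 + v = v + 2*v**2)
sqrt(sqrt(-502 - 1594) + P(-57)) = sqrt(sqrt(-502 - 1594) - 57*(1 + 2*(-57))) = sqrt(sqrt(-2096) - 57*(1 - 114)) = sqrt(4*I*sqrt(131) - 57*(-113)) = sqrt(4*I*sqrt(131) + 6441) = sqrt(6441 + 4*I*sqrt(131))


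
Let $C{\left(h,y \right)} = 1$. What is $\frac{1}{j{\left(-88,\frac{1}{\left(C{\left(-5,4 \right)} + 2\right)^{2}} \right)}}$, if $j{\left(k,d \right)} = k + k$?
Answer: $- \frac{1}{176} \approx -0.0056818$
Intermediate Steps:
$j{\left(k,d \right)} = 2 k$
$\frac{1}{j{\left(-88,\frac{1}{\left(C{\left(-5,4 \right)} + 2\right)^{2}} \right)}} = \frac{1}{2 \left(-88\right)} = \frac{1}{-176} = - \frac{1}{176}$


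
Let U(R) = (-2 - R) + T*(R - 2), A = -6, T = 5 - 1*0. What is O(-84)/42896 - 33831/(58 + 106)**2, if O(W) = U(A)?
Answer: -90761427/72108176 ≈ -1.2587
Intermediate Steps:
T = 5 (T = 5 + 0 = 5)
U(R) = -12 + 4*R (U(R) = (-2 - R) + 5*(R - 2) = (-2 - R) + 5*(-2 + R) = (-2 - R) + (-10 + 5*R) = -12 + 4*R)
O(W) = -36 (O(W) = -12 + 4*(-6) = -12 - 24 = -36)
O(-84)/42896 - 33831/(58 + 106)**2 = -36/42896 - 33831/(58 + 106)**2 = -36*1/42896 - 33831/(164**2) = -9/10724 - 33831/26896 = -90761427/72108176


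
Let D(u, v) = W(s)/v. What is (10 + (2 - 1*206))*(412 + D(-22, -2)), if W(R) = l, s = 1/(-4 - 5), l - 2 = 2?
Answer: -79540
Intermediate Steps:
l = 4 (l = 2 + 2 = 4)
s = -1/9 (s = 1/(-9) = -1/9 ≈ -0.11111)
W(R) = 4
D(u, v) = 4/v
(10 + (2 - 1*206))*(412 + D(-22, -2)) = (10 + (2 - 1*206))*(412 + 4/(-2)) = (10 + (2 - 206))*(412 + 4*(-1/2)) = (10 - 204)*(412 - 2) = -194*410 = -79540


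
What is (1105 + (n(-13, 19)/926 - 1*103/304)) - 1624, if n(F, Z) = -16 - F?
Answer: -73098433/140752 ≈ -519.34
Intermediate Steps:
(1105 + (n(-13, 19)/926 - 1*103/304)) - 1624 = (1105 + ((-16 - 1*(-13))/926 - 1*103/304)) - 1624 = (1105 + ((-16 + 13)*(1/926) - 103*1/304)) - 1624 = (1105 + (-3*1/926 - 103/304)) - 1624 = (1105 + (-3/926 - 103/304)) - 1624 = (1105 - 48145/140752) - 1624 = 155482815/140752 - 1624 = -73098433/140752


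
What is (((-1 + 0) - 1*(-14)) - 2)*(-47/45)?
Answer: -517/45 ≈ -11.489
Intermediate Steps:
(((-1 + 0) - 1*(-14)) - 2)*(-47/45) = ((-1 + 14) - 2)*(-47*1/45) = (13 - 2)*(-47/45) = 11*(-47/45) = -517/45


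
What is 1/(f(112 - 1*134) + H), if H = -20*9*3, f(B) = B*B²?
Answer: -1/11188 ≈ -8.9381e-5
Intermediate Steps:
f(B) = B³
H = -540 (H = -180*3 = -540)
1/(f(112 - 1*134) + H) = 1/((112 - 1*134)³ - 540) = 1/((112 - 134)³ - 540) = 1/((-22)³ - 540) = 1/(-10648 - 540) = 1/(-11188) = -1/11188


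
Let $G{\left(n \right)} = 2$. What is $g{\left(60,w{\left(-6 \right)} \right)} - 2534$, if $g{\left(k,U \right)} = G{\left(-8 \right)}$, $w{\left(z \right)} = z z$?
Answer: $-2532$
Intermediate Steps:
$w{\left(z \right)} = z^{2}$
$g{\left(k,U \right)} = 2$
$g{\left(60,w{\left(-6 \right)} \right)} - 2534 = 2 - 2534 = -2532$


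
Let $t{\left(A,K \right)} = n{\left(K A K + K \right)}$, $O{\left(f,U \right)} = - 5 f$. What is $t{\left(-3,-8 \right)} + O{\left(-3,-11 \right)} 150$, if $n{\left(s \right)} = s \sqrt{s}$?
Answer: $2250 - 2000 i \sqrt{2} \approx 2250.0 - 2828.4 i$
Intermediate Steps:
$n{\left(s \right)} = s^{\frac{3}{2}}$
$t{\left(A,K \right)} = \left(K + A K^{2}\right)^{\frac{3}{2}}$ ($t{\left(A,K \right)} = \left(K A K + K\right)^{\frac{3}{2}} = \left(A K K + K\right)^{\frac{3}{2}} = \left(A K^{2} + K\right)^{\frac{3}{2}} = \left(K + A K^{2}\right)^{\frac{3}{2}}$)
$t{\left(-3,-8 \right)} + O{\left(-3,-11 \right)} 150 = \left(- 8 \left(1 - -24\right)\right)^{\frac{3}{2}} + \left(-5\right) \left(-3\right) 150 = \left(- 8 \left(1 + 24\right)\right)^{\frac{3}{2}} + 15 \cdot 150 = \left(\left(-8\right) 25\right)^{\frac{3}{2}} + 2250 = \left(-200\right)^{\frac{3}{2}} + 2250 = - 2000 i \sqrt{2} + 2250 = 2250 - 2000 i \sqrt{2}$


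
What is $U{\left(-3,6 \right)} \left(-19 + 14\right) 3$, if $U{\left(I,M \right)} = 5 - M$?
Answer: $15$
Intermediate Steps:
$U{\left(-3,6 \right)} \left(-19 + 14\right) 3 = \left(5 - 6\right) \left(-19 + 14\right) 3 = \left(5 - 6\right) \left(-5\right) 3 = \left(-1\right) \left(-5\right) 3 = 5 \cdot 3 = 15$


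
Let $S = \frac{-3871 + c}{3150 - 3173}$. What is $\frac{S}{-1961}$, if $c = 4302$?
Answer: $\frac{431}{45103} \approx 0.0095559$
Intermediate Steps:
$S = - \frac{431}{23}$ ($S = \frac{-3871 + 4302}{3150 - 3173} = \frac{431}{-23} = 431 \left(- \frac{1}{23}\right) = - \frac{431}{23} \approx -18.739$)
$\frac{S}{-1961} = - \frac{431}{23 \left(-1961\right)} = \left(- \frac{431}{23}\right) \left(- \frac{1}{1961}\right) = \frac{431}{45103}$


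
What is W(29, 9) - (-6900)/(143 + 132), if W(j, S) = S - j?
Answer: 56/11 ≈ 5.0909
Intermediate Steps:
W(29, 9) - (-6900)/(143 + 132) = (9 - 1*29) - (-6900)/(143 + 132) = (9 - 29) - (-6900)/275 = -20 - (-6900)/275 = -20 - 1380*(-1/55) = -20 + 276/11 = 56/11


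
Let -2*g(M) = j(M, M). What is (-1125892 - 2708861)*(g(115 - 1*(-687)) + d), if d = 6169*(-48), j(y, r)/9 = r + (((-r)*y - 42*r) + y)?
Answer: -10517446671498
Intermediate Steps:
j(y, r) = -369*r + 9*y - 9*r*y (j(y, r) = 9*(r + (((-r)*y - 42*r) + y)) = 9*(r + ((-r*y - 42*r) + y)) = 9*(r + ((-42*r - r*y) + y)) = 9*(r + (y - 42*r - r*y)) = 9*(y - 41*r - r*y) = -369*r + 9*y - 9*r*y)
d = -296112
g(M) = 180*M + 9*M²/2 (g(M) = -(-369*M + 9*M - 9*M*M)/2 = -(-369*M + 9*M - 9*M²)/2 = -(-360*M - 9*M²)/2 = 180*M + 9*M²/2)
(-1125892 - 2708861)*(g(115 - 1*(-687)) + d) = (-1125892 - 2708861)*(9*(115 - 1*(-687))*(40 + (115 - 1*(-687)))/2 - 296112) = -3834753*(9*(115 + 687)*(40 + (115 + 687))/2 - 296112) = -3834753*((9/2)*802*(40 + 802) - 296112) = -3834753*((9/2)*802*842 - 296112) = -3834753*(3038778 - 296112) = -3834753*2742666 = -10517446671498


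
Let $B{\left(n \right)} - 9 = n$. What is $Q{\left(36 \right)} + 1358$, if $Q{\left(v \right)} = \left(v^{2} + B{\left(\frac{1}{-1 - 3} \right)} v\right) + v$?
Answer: $3005$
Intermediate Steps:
$B{\left(n \right)} = 9 + n$
$Q{\left(v \right)} = v^{2} + \frac{39 v}{4}$ ($Q{\left(v \right)} = \left(v^{2} + \left(9 + \frac{1}{-1 - 3}\right) v\right) + v = \left(v^{2} + \left(9 + \frac{1}{-4}\right) v\right) + v = \left(v^{2} + \left(9 - \frac{1}{4}\right) v\right) + v = \left(v^{2} + \frac{35 v}{4}\right) + v = v^{2} + \frac{39 v}{4}$)
$Q{\left(36 \right)} + 1358 = \frac{1}{4} \cdot 36 \left(39 + 4 \cdot 36\right) + 1358 = \frac{1}{4} \cdot 36 \left(39 + 144\right) + 1358 = \frac{1}{4} \cdot 36 \cdot 183 + 1358 = 1647 + 1358 = 3005$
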